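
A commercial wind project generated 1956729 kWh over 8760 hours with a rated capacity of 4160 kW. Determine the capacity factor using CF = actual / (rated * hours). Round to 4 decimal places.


Capacity factor = actual output / maximum possible output
Maximum possible = rated * hours = 4160 * 8760 = 36441600 kWh
CF = 1956729 / 36441600
CF = 0.0537

0.0537


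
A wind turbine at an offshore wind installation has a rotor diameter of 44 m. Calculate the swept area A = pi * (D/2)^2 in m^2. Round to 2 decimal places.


Compute the rotor radius:
  r = D / 2 = 44 / 2 = 22.0 m
Calculate swept area:
  A = pi * r^2 = pi * 22.0^2
  A = 1520.53 m^2

1520.53


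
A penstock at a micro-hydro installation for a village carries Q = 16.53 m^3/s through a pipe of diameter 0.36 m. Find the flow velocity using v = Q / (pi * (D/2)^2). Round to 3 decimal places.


Compute pipe cross-sectional area:
  A = pi * (D/2)^2 = pi * (0.36/2)^2 = 0.1018 m^2
Calculate velocity:
  v = Q / A = 16.53 / 0.1018
  v = 162.397 m/s

162.397


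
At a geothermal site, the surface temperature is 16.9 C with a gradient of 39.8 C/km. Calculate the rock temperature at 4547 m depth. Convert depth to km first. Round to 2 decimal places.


Convert depth to km: 4547 / 1000 = 4.547 km
Temperature increase = gradient * depth_km = 39.8 * 4.547 = 180.97 C
Temperature at depth = T_surface + delta_T = 16.9 + 180.97
T = 197.87 C

197.87


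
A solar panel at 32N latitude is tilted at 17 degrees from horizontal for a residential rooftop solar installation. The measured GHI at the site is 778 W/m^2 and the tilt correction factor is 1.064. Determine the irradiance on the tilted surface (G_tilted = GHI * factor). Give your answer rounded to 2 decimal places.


Identify the given values:
  GHI = 778 W/m^2, tilt correction factor = 1.064
Apply the formula G_tilted = GHI * factor:
  G_tilted = 778 * 1.064
  G_tilted = 827.79 W/m^2

827.79


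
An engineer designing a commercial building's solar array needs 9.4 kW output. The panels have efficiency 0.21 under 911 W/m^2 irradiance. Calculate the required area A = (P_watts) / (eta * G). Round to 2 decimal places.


Convert target power to watts: P = 9.4 * 1000 = 9400.0 W
Compute denominator: eta * G = 0.21 * 911 = 191.31
Required area A = P / (eta * G) = 9400.0 / 191.31
A = 49.13 m^2

49.13


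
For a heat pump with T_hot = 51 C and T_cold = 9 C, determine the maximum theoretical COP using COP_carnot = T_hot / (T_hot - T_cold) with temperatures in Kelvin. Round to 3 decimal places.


Convert to Kelvin:
  T_hot = 51 + 273.15 = 324.15 K
  T_cold = 9 + 273.15 = 282.15 K
Apply Carnot COP formula:
  COP = T_hot_K / (T_hot_K - T_cold_K) = 324.15 / 42.0
  COP = 7.718

7.718


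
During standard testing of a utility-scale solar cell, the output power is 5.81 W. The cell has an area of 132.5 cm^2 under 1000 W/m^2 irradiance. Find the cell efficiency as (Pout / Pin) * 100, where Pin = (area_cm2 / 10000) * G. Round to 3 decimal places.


First compute the input power:
  Pin = area_cm2 / 10000 * G = 132.5 / 10000 * 1000 = 13.25 W
Then compute efficiency:
  Efficiency = (Pout / Pin) * 100 = (5.81 / 13.25) * 100
  Efficiency = 43.849%

43.849


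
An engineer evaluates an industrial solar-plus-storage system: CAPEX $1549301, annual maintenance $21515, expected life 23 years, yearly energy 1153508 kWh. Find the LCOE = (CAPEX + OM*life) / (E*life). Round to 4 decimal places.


Total cost = CAPEX + OM * lifetime = 1549301 + 21515 * 23 = 1549301 + 494845 = 2044146
Total generation = annual * lifetime = 1153508 * 23 = 26530684 kWh
LCOE = 2044146 / 26530684
LCOE = 0.0770 $/kWh

0.0770


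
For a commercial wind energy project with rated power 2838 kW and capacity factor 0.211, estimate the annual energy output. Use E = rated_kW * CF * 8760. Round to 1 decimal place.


Annual energy = rated_kW * capacity_factor * hours_per_year
Given: P_rated = 2838 kW, CF = 0.211, hours = 8760
E = 2838 * 0.211 * 8760
E = 5245645.7 kWh

5245645.7


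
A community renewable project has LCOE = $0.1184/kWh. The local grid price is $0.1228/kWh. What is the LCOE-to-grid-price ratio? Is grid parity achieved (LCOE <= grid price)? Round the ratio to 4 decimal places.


Compare LCOE to grid price:
  LCOE = $0.1184/kWh, Grid price = $0.1228/kWh
  Ratio = LCOE / grid_price = 0.1184 / 0.1228 = 0.9642
  Grid parity achieved (ratio <= 1)? yes

0.9642


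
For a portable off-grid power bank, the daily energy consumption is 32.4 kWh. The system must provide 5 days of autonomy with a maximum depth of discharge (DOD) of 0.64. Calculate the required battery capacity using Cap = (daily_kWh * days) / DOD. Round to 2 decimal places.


Total energy needed = daily * days = 32.4 * 5 = 162.0 kWh
Account for depth of discharge:
  Cap = total_energy / DOD = 162.0 / 0.64
  Cap = 253.13 kWh

253.13


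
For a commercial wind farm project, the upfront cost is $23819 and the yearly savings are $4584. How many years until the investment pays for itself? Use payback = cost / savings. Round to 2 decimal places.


Simple payback period = initial cost / annual savings
Payback = 23819 / 4584
Payback = 5.20 years

5.20


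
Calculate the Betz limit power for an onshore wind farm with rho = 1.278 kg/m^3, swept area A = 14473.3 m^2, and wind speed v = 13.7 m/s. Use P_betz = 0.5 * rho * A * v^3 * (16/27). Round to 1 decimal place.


The Betz coefficient Cp_max = 16/27 = 0.5926
v^3 = 13.7^3 = 2571.353
P_betz = 0.5 * rho * A * v^3 * Cp_max
P_betz = 0.5 * 1.278 * 14473.3 * 2571.353 * 0.5926
P_betz = 14092444.8 W

14092444.8


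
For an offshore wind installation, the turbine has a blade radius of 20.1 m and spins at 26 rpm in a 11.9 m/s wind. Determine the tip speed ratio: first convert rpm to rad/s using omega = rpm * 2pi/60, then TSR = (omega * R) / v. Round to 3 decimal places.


Convert rotational speed to rad/s:
  omega = 26 * 2 * pi / 60 = 2.7227 rad/s
Compute tip speed:
  v_tip = omega * R = 2.7227 * 20.1 = 54.727 m/s
Tip speed ratio:
  TSR = v_tip / v_wind = 54.727 / 11.9 = 4.599

4.599


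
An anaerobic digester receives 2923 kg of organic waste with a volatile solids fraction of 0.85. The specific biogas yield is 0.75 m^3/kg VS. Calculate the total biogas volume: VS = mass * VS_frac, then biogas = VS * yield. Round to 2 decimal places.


Compute volatile solids:
  VS = mass * VS_fraction = 2923 * 0.85 = 2484.55 kg
Calculate biogas volume:
  Biogas = VS * specific_yield = 2484.55 * 0.75
  Biogas = 1863.41 m^3

1863.41


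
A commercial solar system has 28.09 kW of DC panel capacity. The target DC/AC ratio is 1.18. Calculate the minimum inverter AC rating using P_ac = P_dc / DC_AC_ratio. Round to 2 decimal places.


The inverter AC capacity is determined by the DC/AC ratio.
Given: P_dc = 28.09 kW, DC/AC ratio = 1.18
P_ac = P_dc / ratio = 28.09 / 1.18
P_ac = 23.81 kW

23.81


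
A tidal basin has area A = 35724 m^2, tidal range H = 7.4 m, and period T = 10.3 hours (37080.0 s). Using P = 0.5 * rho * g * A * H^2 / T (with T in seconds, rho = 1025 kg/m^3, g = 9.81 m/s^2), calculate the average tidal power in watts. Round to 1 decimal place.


Convert period to seconds: T = 10.3 * 3600 = 37080.0 s
H^2 = 7.4^2 = 54.76
P = 0.5 * rho * g * A * H^2 / T
P = 0.5 * 1025 * 9.81 * 35724 * 54.76 / 37080.0
P = 265244.7 W

265244.7


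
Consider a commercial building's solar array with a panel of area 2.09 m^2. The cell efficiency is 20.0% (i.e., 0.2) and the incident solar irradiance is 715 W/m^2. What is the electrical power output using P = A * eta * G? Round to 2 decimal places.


Use the solar power formula P = A * eta * G.
Given: A = 2.09 m^2, eta = 0.2, G = 715 W/m^2
P = 2.09 * 0.2 * 715
P = 298.87 W

298.87


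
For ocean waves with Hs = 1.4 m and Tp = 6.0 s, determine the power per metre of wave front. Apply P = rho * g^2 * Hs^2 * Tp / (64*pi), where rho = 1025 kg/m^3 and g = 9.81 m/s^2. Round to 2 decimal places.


Apply wave power formula:
  g^2 = 9.81^2 = 96.2361
  Hs^2 = 1.4^2 = 1.96
  Numerator = rho * g^2 * Hs^2 * Tp = 1025 * 96.2361 * 1.96 * 6.0 = 1160029.95
  Denominator = 64 * pi = 201.0619
  P = 1160029.95 / 201.0619 = 5769.52 W/m

5769.52


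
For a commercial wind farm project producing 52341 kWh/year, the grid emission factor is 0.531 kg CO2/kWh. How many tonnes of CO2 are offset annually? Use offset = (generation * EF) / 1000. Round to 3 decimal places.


CO2 offset in kg = generation * emission_factor
CO2 offset = 52341 * 0.531 = 27793.07 kg
Convert to tonnes:
  CO2 offset = 27793.07 / 1000 = 27.793 tonnes

27.793


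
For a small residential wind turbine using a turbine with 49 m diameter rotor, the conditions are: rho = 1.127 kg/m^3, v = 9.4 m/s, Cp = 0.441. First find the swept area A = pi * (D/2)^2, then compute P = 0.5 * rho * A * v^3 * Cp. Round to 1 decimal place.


Step 1 -- Compute swept area:
  A = pi * (D/2)^2 = pi * (49/2)^2 = 1885.74 m^2
Step 2 -- Apply wind power equation:
  P = 0.5 * rho * A * v^3 * Cp
  v^3 = 9.4^3 = 830.584
  P = 0.5 * 1.127 * 1885.74 * 830.584 * 0.441
  P = 389222.7 W

389222.7


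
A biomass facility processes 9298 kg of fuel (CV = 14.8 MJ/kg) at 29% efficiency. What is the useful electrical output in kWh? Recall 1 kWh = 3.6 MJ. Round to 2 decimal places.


Total energy = mass * CV = 9298 * 14.8 = 137610.4 MJ
Useful energy = total * eta = 137610.4 * 0.29 = 39907.02 MJ
Convert to kWh: 39907.02 / 3.6
Useful energy = 11085.28 kWh

11085.28


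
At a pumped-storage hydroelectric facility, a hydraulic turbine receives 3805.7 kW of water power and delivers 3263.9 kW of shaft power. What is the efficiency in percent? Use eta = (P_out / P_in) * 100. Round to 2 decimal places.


Turbine efficiency = (output power / input power) * 100
eta = (3263.9 / 3805.7) * 100
eta = 85.76%

85.76


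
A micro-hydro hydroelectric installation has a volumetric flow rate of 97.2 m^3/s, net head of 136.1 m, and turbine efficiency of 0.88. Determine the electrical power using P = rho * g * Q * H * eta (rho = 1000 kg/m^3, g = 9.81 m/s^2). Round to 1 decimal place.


Apply the hydropower formula P = rho * g * Q * H * eta
rho * g = 1000 * 9.81 = 9810.0
P = 9810.0 * 97.2 * 136.1 * 0.88
P = 114202620.6 W

114202620.6


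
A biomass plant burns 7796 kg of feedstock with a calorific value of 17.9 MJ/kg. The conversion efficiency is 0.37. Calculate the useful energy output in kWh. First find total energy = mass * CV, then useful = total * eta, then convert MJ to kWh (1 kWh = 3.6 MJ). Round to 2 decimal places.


Total energy = mass * CV = 7796 * 17.9 = 139548.4 MJ
Useful energy = total * eta = 139548.4 * 0.37 = 51632.91 MJ
Convert to kWh: 51632.91 / 3.6
Useful energy = 14342.47 kWh

14342.47


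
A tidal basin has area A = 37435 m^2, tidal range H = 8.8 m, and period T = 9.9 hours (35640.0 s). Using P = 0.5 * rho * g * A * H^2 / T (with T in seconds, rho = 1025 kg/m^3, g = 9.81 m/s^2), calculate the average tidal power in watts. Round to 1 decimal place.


Convert period to seconds: T = 9.9 * 3600 = 35640.0 s
H^2 = 8.8^2 = 77.44
P = 0.5 * rho * g * A * H^2 / T
P = 0.5 * 1025 * 9.81 * 37435 * 77.44 / 35640.0
P = 408948.3 W

408948.3


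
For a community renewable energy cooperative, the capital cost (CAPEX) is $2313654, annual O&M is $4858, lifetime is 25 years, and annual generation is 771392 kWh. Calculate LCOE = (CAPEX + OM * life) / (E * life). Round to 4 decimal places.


Total cost = CAPEX + OM * lifetime = 2313654 + 4858 * 25 = 2313654 + 121450 = 2435104
Total generation = annual * lifetime = 771392 * 25 = 19284800 kWh
LCOE = 2435104 / 19284800
LCOE = 0.1263 $/kWh

0.1263


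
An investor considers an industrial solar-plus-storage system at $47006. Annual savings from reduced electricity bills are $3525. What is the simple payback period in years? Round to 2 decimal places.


Simple payback period = initial cost / annual savings
Payback = 47006 / 3525
Payback = 13.34 years

13.34


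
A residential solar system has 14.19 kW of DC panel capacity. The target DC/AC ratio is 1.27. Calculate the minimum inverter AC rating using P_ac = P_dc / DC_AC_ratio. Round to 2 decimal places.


The inverter AC capacity is determined by the DC/AC ratio.
Given: P_dc = 14.19 kW, DC/AC ratio = 1.27
P_ac = P_dc / ratio = 14.19 / 1.27
P_ac = 11.17 kW

11.17


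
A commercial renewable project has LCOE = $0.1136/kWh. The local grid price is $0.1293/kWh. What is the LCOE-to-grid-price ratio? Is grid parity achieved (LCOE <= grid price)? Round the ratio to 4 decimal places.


Compare LCOE to grid price:
  LCOE = $0.1136/kWh, Grid price = $0.1293/kWh
  Ratio = LCOE / grid_price = 0.1136 / 0.1293 = 0.8786
  Grid parity achieved (ratio <= 1)? yes

0.8786


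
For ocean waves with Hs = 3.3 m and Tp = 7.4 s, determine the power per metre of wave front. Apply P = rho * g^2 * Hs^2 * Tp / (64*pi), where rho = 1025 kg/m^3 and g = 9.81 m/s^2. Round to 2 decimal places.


Apply wave power formula:
  g^2 = 9.81^2 = 96.2361
  Hs^2 = 3.3^2 = 10.89
  Numerator = rho * g^2 * Hs^2 * Tp = 1025 * 96.2361 * 10.89 * 7.4 = 7949164.41
  Denominator = 64 * pi = 201.0619
  P = 7949164.41 / 201.0619 = 39535.90 W/m

39535.90


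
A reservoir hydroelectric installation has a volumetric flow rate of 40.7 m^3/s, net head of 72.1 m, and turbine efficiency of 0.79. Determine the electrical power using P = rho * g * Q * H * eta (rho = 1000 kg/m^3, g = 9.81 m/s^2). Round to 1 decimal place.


Apply the hydropower formula P = rho * g * Q * H * eta
rho * g = 1000 * 9.81 = 9810.0
P = 9810.0 * 40.7 * 72.1 * 0.79
P = 22741849.1 W

22741849.1


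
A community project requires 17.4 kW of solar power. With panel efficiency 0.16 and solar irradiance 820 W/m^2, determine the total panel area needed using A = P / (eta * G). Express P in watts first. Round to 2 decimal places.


Convert target power to watts: P = 17.4 * 1000 = 17400.0 W
Compute denominator: eta * G = 0.16 * 820 = 131.2
Required area A = P / (eta * G) = 17400.0 / 131.2
A = 132.62 m^2

132.62


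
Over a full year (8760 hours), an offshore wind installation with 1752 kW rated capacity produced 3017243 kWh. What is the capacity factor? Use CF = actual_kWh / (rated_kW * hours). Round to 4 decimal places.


Capacity factor = actual output / maximum possible output
Maximum possible = rated * hours = 1752 * 8760 = 15347520 kWh
CF = 3017243 / 15347520
CF = 0.1966

0.1966


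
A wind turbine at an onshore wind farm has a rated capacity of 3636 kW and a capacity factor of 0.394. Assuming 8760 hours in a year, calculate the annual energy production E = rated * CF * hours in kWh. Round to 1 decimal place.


Annual energy = rated_kW * capacity_factor * hours_per_year
Given: P_rated = 3636 kW, CF = 0.394, hours = 8760
E = 3636 * 0.394 * 8760
E = 12549435.8 kWh

12549435.8


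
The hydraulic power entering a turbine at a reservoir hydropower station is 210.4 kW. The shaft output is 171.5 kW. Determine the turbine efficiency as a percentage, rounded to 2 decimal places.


Turbine efficiency = (output power / input power) * 100
eta = (171.5 / 210.4) * 100
eta = 81.51%

81.51


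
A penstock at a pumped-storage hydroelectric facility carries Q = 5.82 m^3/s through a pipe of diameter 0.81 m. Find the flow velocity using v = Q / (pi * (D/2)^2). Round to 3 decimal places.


Compute pipe cross-sectional area:
  A = pi * (D/2)^2 = pi * (0.81/2)^2 = 0.5153 m^2
Calculate velocity:
  v = Q / A = 5.82 / 0.5153
  v = 11.294 m/s

11.294


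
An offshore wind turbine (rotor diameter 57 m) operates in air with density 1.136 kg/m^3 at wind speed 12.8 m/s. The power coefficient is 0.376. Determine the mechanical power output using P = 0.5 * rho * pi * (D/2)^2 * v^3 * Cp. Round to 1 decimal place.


Step 1 -- Compute swept area:
  A = pi * (D/2)^2 = pi * (57/2)^2 = 2551.76 m^2
Step 2 -- Apply wind power equation:
  P = 0.5 * rho * A * v^3 * Cp
  v^3 = 12.8^3 = 2097.152
  P = 0.5 * 1.136 * 2551.76 * 2097.152 * 0.376
  P = 1142893.3 W

1142893.3


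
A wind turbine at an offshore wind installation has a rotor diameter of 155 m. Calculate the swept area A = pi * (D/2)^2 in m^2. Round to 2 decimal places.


Compute the rotor radius:
  r = D / 2 = 155 / 2 = 77.5 m
Calculate swept area:
  A = pi * r^2 = pi * 77.5^2
  A = 18869.19 m^2

18869.19


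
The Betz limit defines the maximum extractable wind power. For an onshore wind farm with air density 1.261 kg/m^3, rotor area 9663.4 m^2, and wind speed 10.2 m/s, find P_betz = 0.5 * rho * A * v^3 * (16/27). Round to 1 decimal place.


The Betz coefficient Cp_max = 16/27 = 0.5926
v^3 = 10.2^3 = 1061.208
P_betz = 0.5 * rho * A * v^3 * Cp_max
P_betz = 0.5 * 1.261 * 9663.4 * 1061.208 * 0.5926
P_betz = 3831526.0 W

3831526.0


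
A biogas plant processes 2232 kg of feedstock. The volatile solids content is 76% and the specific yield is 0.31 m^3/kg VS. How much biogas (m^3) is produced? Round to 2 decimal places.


Compute volatile solids:
  VS = mass * VS_fraction = 2232 * 0.76 = 1696.32 kg
Calculate biogas volume:
  Biogas = VS * specific_yield = 1696.32 * 0.31
  Biogas = 525.86 m^3

525.86


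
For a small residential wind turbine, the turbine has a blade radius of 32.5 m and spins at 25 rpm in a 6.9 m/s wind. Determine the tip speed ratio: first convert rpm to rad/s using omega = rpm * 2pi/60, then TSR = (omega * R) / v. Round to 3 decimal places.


Convert rotational speed to rad/s:
  omega = 25 * 2 * pi / 60 = 2.618 rad/s
Compute tip speed:
  v_tip = omega * R = 2.618 * 32.5 = 85.085 m/s
Tip speed ratio:
  TSR = v_tip / v_wind = 85.085 / 6.9 = 12.331

12.331


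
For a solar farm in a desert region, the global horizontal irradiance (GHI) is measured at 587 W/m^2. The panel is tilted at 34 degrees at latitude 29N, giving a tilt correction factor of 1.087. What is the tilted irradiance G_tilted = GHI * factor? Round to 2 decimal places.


Identify the given values:
  GHI = 587 W/m^2, tilt correction factor = 1.087
Apply the formula G_tilted = GHI * factor:
  G_tilted = 587 * 1.087
  G_tilted = 638.07 W/m^2

638.07


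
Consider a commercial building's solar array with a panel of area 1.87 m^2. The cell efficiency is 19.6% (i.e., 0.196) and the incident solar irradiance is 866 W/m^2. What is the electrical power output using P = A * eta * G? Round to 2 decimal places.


Use the solar power formula P = A * eta * G.
Given: A = 1.87 m^2, eta = 0.196, G = 866 W/m^2
P = 1.87 * 0.196 * 866
P = 317.41 W

317.41


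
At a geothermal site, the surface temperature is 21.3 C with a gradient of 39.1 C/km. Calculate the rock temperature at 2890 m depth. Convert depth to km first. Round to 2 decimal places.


Convert depth to km: 2890 / 1000 = 2.89 km
Temperature increase = gradient * depth_km = 39.1 * 2.89 = 113.0 C
Temperature at depth = T_surface + delta_T = 21.3 + 113.0
T = 134.30 C

134.30


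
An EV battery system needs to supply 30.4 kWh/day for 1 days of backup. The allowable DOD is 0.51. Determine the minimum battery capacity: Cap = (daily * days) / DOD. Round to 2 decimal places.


Total energy needed = daily * days = 30.4 * 1 = 30.4 kWh
Account for depth of discharge:
  Cap = total_energy / DOD = 30.4 / 0.51
  Cap = 59.61 kWh

59.61


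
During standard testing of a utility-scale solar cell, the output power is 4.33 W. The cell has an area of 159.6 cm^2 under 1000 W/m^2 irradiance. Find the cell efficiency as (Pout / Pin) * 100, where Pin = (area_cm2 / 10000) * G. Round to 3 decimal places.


First compute the input power:
  Pin = area_cm2 / 10000 * G = 159.6 / 10000 * 1000 = 15.96 W
Then compute efficiency:
  Efficiency = (Pout / Pin) * 100 = (4.33 / 15.96) * 100
  Efficiency = 27.130%

27.130


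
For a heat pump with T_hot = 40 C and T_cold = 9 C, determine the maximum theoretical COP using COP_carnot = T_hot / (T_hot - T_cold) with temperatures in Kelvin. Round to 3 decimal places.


Convert to Kelvin:
  T_hot = 40 + 273.15 = 313.15 K
  T_cold = 9 + 273.15 = 282.15 K
Apply Carnot COP formula:
  COP = T_hot_K / (T_hot_K - T_cold_K) = 313.15 / 31.0
  COP = 10.102

10.102


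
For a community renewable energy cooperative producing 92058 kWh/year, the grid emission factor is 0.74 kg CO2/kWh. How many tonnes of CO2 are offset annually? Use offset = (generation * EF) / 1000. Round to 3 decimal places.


CO2 offset in kg = generation * emission_factor
CO2 offset = 92058 * 0.74 = 68122.92 kg
Convert to tonnes:
  CO2 offset = 68122.92 / 1000 = 68.123 tonnes

68.123


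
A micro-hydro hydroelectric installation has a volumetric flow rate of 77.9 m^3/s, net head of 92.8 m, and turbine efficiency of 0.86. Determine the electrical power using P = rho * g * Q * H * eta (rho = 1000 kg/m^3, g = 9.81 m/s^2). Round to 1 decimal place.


Apply the hydropower formula P = rho * g * Q * H * eta
rho * g = 1000 * 9.81 = 9810.0
P = 9810.0 * 77.9 * 92.8 * 0.86
P = 60989193.8 W

60989193.8


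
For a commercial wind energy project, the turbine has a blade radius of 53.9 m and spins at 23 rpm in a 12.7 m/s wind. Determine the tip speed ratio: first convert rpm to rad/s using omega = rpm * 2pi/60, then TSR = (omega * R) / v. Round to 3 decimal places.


Convert rotational speed to rad/s:
  omega = 23 * 2 * pi / 60 = 2.4086 rad/s
Compute tip speed:
  v_tip = omega * R = 2.4086 * 53.9 = 129.821 m/s
Tip speed ratio:
  TSR = v_tip / v_wind = 129.821 / 12.7 = 10.222

10.222


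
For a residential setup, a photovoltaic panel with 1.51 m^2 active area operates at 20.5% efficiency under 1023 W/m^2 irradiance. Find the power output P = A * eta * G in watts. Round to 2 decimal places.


Use the solar power formula P = A * eta * G.
Given: A = 1.51 m^2, eta = 0.205, G = 1023 W/m^2
P = 1.51 * 0.205 * 1023
P = 316.67 W

316.67


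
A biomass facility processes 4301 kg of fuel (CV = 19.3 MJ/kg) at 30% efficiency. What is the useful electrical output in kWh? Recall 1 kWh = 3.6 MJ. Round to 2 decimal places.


Total energy = mass * CV = 4301 * 19.3 = 83009.3 MJ
Useful energy = total * eta = 83009.3 * 0.3 = 24902.79 MJ
Convert to kWh: 24902.79 / 3.6
Useful energy = 6917.44 kWh

6917.44


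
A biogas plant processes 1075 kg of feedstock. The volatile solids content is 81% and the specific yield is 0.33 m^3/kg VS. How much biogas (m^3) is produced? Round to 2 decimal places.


Compute volatile solids:
  VS = mass * VS_fraction = 1075 * 0.81 = 870.75 kg
Calculate biogas volume:
  Biogas = VS * specific_yield = 870.75 * 0.33
  Biogas = 287.35 m^3

287.35


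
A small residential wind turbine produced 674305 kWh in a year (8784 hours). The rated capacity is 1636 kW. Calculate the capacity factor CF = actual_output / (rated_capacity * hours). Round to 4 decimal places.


Capacity factor = actual output / maximum possible output
Maximum possible = rated * hours = 1636 * 8784 = 14370624 kWh
CF = 674305 / 14370624
CF = 0.0469

0.0469


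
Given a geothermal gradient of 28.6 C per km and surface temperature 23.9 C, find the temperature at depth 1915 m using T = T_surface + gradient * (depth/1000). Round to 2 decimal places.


Convert depth to km: 1915 / 1000 = 1.915 km
Temperature increase = gradient * depth_km = 28.6 * 1.915 = 54.77 C
Temperature at depth = T_surface + delta_T = 23.9 + 54.77
T = 78.67 C

78.67


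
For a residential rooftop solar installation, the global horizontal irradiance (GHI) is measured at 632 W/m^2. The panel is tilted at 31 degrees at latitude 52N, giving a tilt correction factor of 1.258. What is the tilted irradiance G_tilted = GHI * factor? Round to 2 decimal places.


Identify the given values:
  GHI = 632 W/m^2, tilt correction factor = 1.258
Apply the formula G_tilted = GHI * factor:
  G_tilted = 632 * 1.258
  G_tilted = 795.06 W/m^2

795.06


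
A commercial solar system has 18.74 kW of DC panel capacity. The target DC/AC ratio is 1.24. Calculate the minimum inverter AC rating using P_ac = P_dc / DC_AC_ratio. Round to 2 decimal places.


The inverter AC capacity is determined by the DC/AC ratio.
Given: P_dc = 18.74 kW, DC/AC ratio = 1.24
P_ac = P_dc / ratio = 18.74 / 1.24
P_ac = 15.11 kW

15.11


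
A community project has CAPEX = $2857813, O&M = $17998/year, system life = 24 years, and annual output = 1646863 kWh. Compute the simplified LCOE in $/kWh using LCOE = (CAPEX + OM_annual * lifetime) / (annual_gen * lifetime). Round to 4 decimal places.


Total cost = CAPEX + OM * lifetime = 2857813 + 17998 * 24 = 2857813 + 431952 = 3289765
Total generation = annual * lifetime = 1646863 * 24 = 39524712 kWh
LCOE = 3289765 / 39524712
LCOE = 0.0832 $/kWh

0.0832


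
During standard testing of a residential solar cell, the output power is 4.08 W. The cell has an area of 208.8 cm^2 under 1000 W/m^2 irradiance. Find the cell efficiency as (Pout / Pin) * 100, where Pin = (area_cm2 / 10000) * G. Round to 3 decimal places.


First compute the input power:
  Pin = area_cm2 / 10000 * G = 208.8 / 10000 * 1000 = 20.88 W
Then compute efficiency:
  Efficiency = (Pout / Pin) * 100 = (4.08 / 20.88) * 100
  Efficiency = 19.540%

19.540


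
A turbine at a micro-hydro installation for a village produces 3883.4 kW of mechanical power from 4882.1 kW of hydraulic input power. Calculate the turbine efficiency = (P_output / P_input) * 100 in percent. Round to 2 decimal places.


Turbine efficiency = (output power / input power) * 100
eta = (3883.4 / 4882.1) * 100
eta = 79.54%

79.54


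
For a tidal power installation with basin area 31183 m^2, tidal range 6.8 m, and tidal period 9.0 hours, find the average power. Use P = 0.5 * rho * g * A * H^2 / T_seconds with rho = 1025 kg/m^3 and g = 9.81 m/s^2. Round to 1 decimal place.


Convert period to seconds: T = 9.0 * 3600 = 32400.0 s
H^2 = 6.8^2 = 46.24
P = 0.5 * rho * g * A * H^2 / T
P = 0.5 * 1025 * 9.81 * 31183 * 46.24 / 32400.0
P = 223745.1 W

223745.1


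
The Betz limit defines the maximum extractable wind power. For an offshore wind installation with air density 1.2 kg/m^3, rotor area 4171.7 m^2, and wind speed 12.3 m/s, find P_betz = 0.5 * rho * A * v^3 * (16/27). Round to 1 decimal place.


The Betz coefficient Cp_max = 16/27 = 0.5926
v^3 = 12.3^3 = 1860.867
P_betz = 0.5 * rho * A * v^3 * Cp_max
P_betz = 0.5 * 1.2 * 4171.7 * 1860.867 * 0.5926
P_betz = 2760170.3 W

2760170.3


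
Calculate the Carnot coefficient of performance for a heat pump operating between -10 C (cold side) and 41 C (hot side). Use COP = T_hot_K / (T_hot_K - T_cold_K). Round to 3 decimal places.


Convert to Kelvin:
  T_hot = 41 + 273.15 = 314.15 K
  T_cold = -10 + 273.15 = 263.15 K
Apply Carnot COP formula:
  COP = T_hot_K / (T_hot_K - T_cold_K) = 314.15 / 51.0
  COP = 6.160

6.160


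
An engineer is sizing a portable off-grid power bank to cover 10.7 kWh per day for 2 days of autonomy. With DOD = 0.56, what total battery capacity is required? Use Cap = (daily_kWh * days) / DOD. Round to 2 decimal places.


Total energy needed = daily * days = 10.7 * 2 = 21.4 kWh
Account for depth of discharge:
  Cap = total_energy / DOD = 21.4 / 0.56
  Cap = 38.21 kWh

38.21


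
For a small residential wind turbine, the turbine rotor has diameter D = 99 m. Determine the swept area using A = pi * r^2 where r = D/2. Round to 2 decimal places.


Compute the rotor radius:
  r = D / 2 = 99 / 2 = 49.5 m
Calculate swept area:
  A = pi * r^2 = pi * 49.5^2
  A = 7697.69 m^2

7697.69


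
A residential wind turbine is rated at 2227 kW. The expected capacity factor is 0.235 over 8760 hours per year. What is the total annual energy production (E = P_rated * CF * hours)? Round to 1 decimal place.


Annual energy = rated_kW * capacity_factor * hours_per_year
Given: P_rated = 2227 kW, CF = 0.235, hours = 8760
E = 2227 * 0.235 * 8760
E = 4584502.2 kWh

4584502.2


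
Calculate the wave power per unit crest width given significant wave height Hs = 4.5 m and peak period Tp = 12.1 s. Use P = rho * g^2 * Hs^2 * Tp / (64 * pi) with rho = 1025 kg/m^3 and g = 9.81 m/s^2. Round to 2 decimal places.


Apply wave power formula:
  g^2 = 9.81^2 = 96.2361
  Hs^2 = 4.5^2 = 20.25
  Numerator = rho * g^2 * Hs^2 * Tp = 1025 * 96.2361 * 20.25 * 12.1 = 24169756.66
  Denominator = 64 * pi = 201.0619
  P = 24169756.66 / 201.0619 = 120210.51 W/m

120210.51


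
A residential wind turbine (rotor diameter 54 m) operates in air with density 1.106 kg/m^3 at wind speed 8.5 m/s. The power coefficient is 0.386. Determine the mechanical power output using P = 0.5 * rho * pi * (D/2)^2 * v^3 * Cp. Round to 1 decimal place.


Step 1 -- Compute swept area:
  A = pi * (D/2)^2 = pi * (54/2)^2 = 2290.22 m^2
Step 2 -- Apply wind power equation:
  P = 0.5 * rho * A * v^3 * Cp
  v^3 = 8.5^3 = 614.125
  P = 0.5 * 1.106 * 2290.22 * 614.125 * 0.386
  P = 300224.8 W

300224.8


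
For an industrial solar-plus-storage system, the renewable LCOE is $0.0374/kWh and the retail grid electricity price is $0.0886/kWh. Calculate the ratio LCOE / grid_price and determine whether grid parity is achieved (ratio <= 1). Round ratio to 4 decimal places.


Compare LCOE to grid price:
  LCOE = $0.0374/kWh, Grid price = $0.0886/kWh
  Ratio = LCOE / grid_price = 0.0374 / 0.0886 = 0.4221
  Grid parity achieved (ratio <= 1)? yes

0.4221


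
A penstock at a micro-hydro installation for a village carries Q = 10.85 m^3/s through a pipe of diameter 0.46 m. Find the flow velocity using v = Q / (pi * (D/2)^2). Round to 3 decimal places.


Compute pipe cross-sectional area:
  A = pi * (D/2)^2 = pi * (0.46/2)^2 = 0.1662 m^2
Calculate velocity:
  v = Q / A = 10.85 / 0.1662
  v = 65.287 m/s

65.287


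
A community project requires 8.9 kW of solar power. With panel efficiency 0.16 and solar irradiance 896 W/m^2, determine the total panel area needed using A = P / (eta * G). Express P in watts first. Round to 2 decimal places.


Convert target power to watts: P = 8.9 * 1000 = 8900.0 W
Compute denominator: eta * G = 0.16 * 896 = 143.36
Required area A = P / (eta * G) = 8900.0 / 143.36
A = 62.08 m^2

62.08


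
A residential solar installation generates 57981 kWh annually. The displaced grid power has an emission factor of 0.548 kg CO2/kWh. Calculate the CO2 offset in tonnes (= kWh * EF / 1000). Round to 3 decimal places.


CO2 offset in kg = generation * emission_factor
CO2 offset = 57981 * 0.548 = 31773.59 kg
Convert to tonnes:
  CO2 offset = 31773.59 / 1000 = 31.774 tonnes

31.774


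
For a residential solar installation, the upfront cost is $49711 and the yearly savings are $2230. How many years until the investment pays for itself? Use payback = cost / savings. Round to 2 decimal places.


Simple payback period = initial cost / annual savings
Payback = 49711 / 2230
Payback = 22.29 years

22.29


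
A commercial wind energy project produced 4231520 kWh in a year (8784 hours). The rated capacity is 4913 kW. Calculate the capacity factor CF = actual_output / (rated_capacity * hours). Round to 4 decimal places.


Capacity factor = actual output / maximum possible output
Maximum possible = rated * hours = 4913 * 8784 = 43155792 kWh
CF = 4231520 / 43155792
CF = 0.0981

0.0981


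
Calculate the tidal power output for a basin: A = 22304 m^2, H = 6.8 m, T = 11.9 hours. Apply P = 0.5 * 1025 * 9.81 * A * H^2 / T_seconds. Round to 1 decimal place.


Convert period to seconds: T = 11.9 * 3600 = 42840.0 s
H^2 = 6.8^2 = 46.24
P = 0.5 * rho * g * A * H^2 / T
P = 0.5 * 1025 * 9.81 * 22304 * 46.24 / 42840.0
P = 121035.8 W

121035.8


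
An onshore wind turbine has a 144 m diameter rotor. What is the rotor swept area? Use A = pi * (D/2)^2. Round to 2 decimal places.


Compute the rotor radius:
  r = D / 2 = 144 / 2 = 72.0 m
Calculate swept area:
  A = pi * r^2 = pi * 72.0^2
  A = 16286.02 m^2

16286.02


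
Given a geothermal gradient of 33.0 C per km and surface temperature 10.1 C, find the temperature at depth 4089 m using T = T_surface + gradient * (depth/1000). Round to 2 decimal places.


Convert depth to km: 4089 / 1000 = 4.089 km
Temperature increase = gradient * depth_km = 33.0 * 4.089 = 134.94 C
Temperature at depth = T_surface + delta_T = 10.1 + 134.94
T = 145.04 C

145.04


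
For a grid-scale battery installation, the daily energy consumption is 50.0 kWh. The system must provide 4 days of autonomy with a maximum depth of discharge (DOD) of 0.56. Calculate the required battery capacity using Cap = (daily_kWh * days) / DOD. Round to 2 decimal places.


Total energy needed = daily * days = 50.0 * 4 = 200.0 kWh
Account for depth of discharge:
  Cap = total_energy / DOD = 200.0 / 0.56
  Cap = 357.14 kWh

357.14


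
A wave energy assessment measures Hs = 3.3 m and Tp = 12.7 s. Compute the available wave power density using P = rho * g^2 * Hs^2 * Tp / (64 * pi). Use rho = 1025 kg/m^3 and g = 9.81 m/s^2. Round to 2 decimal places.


Apply wave power formula:
  g^2 = 9.81^2 = 96.2361
  Hs^2 = 3.3^2 = 10.89
  Numerator = rho * g^2 * Hs^2 * Tp = 1025 * 96.2361 * 10.89 * 12.7 = 13642484.87
  Denominator = 64 * pi = 201.0619
  P = 13642484.87 / 201.0619 = 67852.15 W/m

67852.15


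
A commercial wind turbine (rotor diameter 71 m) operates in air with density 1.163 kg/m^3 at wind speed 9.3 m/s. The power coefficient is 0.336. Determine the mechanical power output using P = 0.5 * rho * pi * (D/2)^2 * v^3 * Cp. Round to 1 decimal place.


Step 1 -- Compute swept area:
  A = pi * (D/2)^2 = pi * (71/2)^2 = 3959.19 m^2
Step 2 -- Apply wind power equation:
  P = 0.5 * rho * A * v^3 * Cp
  v^3 = 9.3^3 = 804.357
  P = 0.5 * 1.163 * 3959.19 * 804.357 * 0.336
  P = 622220.7 W

622220.7


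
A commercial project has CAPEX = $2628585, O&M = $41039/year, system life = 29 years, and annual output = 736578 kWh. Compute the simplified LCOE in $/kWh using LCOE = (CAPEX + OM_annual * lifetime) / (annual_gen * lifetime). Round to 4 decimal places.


Total cost = CAPEX + OM * lifetime = 2628585 + 41039 * 29 = 2628585 + 1190131 = 3818716
Total generation = annual * lifetime = 736578 * 29 = 21360762 kWh
LCOE = 3818716 / 21360762
LCOE = 0.1788 $/kWh

0.1788


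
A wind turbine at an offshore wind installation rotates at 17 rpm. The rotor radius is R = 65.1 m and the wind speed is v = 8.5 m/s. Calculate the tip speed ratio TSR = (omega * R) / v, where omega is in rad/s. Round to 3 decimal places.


Convert rotational speed to rad/s:
  omega = 17 * 2 * pi / 60 = 1.7802 rad/s
Compute tip speed:
  v_tip = omega * R = 1.7802 * 65.1 = 115.893 m/s
Tip speed ratio:
  TSR = v_tip / v_wind = 115.893 / 8.5 = 13.635

13.635


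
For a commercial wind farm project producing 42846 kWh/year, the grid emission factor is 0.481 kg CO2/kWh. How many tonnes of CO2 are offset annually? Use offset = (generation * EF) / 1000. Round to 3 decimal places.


CO2 offset in kg = generation * emission_factor
CO2 offset = 42846 * 0.481 = 20608.93 kg
Convert to tonnes:
  CO2 offset = 20608.93 / 1000 = 20.609 tonnes

20.609


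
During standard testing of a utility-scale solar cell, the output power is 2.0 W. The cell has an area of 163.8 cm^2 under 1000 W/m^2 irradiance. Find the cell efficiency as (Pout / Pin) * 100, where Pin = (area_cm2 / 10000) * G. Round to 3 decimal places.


First compute the input power:
  Pin = area_cm2 / 10000 * G = 163.8 / 10000 * 1000 = 16.38 W
Then compute efficiency:
  Efficiency = (Pout / Pin) * 100 = (2.0 / 16.38) * 100
  Efficiency = 12.210%

12.210


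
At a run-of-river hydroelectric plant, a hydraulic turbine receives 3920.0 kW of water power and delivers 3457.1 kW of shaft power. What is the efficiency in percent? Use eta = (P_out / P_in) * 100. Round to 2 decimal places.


Turbine efficiency = (output power / input power) * 100
eta = (3457.1 / 3920.0) * 100
eta = 88.19%

88.19


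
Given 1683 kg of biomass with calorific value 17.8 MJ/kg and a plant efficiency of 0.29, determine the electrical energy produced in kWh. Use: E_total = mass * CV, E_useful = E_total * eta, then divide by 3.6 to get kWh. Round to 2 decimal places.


Total energy = mass * CV = 1683 * 17.8 = 29957.4 MJ
Useful energy = total * eta = 29957.4 * 0.29 = 8687.65 MJ
Convert to kWh: 8687.65 / 3.6
Useful energy = 2413.24 kWh

2413.24


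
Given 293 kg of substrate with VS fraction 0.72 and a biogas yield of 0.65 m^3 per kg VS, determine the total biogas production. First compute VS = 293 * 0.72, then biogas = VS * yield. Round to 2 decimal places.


Compute volatile solids:
  VS = mass * VS_fraction = 293 * 0.72 = 210.96 kg
Calculate biogas volume:
  Biogas = VS * specific_yield = 210.96 * 0.65
  Biogas = 137.12 m^3

137.12


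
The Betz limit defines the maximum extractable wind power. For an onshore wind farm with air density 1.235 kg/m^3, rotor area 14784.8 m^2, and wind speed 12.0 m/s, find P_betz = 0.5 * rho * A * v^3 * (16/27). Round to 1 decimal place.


The Betz coefficient Cp_max = 16/27 = 0.5926
v^3 = 12.0^3 = 1728.0
P_betz = 0.5 * rho * A * v^3 * Cp_max
P_betz = 0.5 * 1.235 * 14784.8 * 1728.0 * 0.5926
P_betz = 9348724.7 W

9348724.7


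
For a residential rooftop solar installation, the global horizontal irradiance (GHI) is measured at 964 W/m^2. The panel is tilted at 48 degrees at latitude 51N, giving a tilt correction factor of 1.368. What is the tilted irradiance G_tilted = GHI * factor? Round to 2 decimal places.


Identify the given values:
  GHI = 964 W/m^2, tilt correction factor = 1.368
Apply the formula G_tilted = GHI * factor:
  G_tilted = 964 * 1.368
  G_tilted = 1318.75 W/m^2

1318.75


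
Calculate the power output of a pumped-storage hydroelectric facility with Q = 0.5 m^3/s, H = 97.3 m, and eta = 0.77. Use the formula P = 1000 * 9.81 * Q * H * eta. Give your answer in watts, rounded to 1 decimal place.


Apply the hydropower formula P = rho * g * Q * H * eta
rho * g = 1000 * 9.81 = 9810.0
P = 9810.0 * 0.5 * 97.3 * 0.77
P = 367487.5 W

367487.5


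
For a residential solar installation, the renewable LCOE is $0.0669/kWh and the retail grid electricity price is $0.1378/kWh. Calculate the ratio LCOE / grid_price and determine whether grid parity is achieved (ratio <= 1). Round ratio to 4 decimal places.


Compare LCOE to grid price:
  LCOE = $0.0669/kWh, Grid price = $0.1378/kWh
  Ratio = LCOE / grid_price = 0.0669 / 0.1378 = 0.4855
  Grid parity achieved (ratio <= 1)? yes

0.4855


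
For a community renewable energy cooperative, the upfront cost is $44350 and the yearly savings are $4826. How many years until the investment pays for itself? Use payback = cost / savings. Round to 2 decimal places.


Simple payback period = initial cost / annual savings
Payback = 44350 / 4826
Payback = 9.19 years

9.19


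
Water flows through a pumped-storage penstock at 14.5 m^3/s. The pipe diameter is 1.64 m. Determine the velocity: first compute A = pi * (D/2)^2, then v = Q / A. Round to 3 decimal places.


Compute pipe cross-sectional area:
  A = pi * (D/2)^2 = pi * (1.64/2)^2 = 2.1124 m^2
Calculate velocity:
  v = Q / A = 14.5 / 2.1124
  v = 6.864 m/s

6.864


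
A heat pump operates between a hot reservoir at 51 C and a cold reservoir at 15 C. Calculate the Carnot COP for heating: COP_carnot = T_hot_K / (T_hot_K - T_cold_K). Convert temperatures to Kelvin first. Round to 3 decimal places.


Convert to Kelvin:
  T_hot = 51 + 273.15 = 324.15 K
  T_cold = 15 + 273.15 = 288.15 K
Apply Carnot COP formula:
  COP = T_hot_K / (T_hot_K - T_cold_K) = 324.15 / 36.0
  COP = 9.004

9.004


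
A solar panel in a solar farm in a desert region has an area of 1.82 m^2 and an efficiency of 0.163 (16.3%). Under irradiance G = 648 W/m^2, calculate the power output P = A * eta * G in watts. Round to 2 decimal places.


Use the solar power formula P = A * eta * G.
Given: A = 1.82 m^2, eta = 0.163, G = 648 W/m^2
P = 1.82 * 0.163 * 648
P = 192.24 W

192.24


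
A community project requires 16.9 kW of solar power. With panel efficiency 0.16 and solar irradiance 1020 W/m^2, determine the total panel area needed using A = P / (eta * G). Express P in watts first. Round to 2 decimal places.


Convert target power to watts: P = 16.9 * 1000 = 16900.0 W
Compute denominator: eta * G = 0.16 * 1020 = 163.2
Required area A = P / (eta * G) = 16900.0 / 163.2
A = 103.55 m^2

103.55
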